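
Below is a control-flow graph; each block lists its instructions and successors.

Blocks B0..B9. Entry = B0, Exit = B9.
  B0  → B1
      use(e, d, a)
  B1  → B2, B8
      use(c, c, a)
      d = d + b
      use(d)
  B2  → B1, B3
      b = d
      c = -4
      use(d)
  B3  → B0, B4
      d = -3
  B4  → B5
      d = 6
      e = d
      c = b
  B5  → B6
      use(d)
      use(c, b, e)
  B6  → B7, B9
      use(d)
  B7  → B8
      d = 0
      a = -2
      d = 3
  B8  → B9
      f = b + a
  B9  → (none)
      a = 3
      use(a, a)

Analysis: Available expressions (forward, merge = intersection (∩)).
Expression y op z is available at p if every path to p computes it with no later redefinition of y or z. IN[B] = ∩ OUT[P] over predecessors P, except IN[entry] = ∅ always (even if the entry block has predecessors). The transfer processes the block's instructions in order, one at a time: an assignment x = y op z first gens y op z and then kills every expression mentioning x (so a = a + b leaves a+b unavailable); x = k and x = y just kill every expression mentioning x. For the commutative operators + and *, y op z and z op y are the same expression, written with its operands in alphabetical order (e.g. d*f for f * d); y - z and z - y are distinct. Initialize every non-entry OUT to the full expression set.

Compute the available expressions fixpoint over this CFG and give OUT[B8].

Converged values:
  B0: | IN={} | OUT={}
  B1: | IN={} | OUT={}
  B2: | IN={} | OUT={}
  B3: | IN={} | OUT={}
  B4: | IN={} | OUT={}
  B5: | IN={} | OUT={}
  B6: | IN={} | OUT={}
  B7: | IN={} | OUT={}
  B8: | IN={} | OUT={a+b}
  B9: | IN={} | OUT={}

Merge at B8: IN[B8] = OUT[B1] ∩ OUT[B7] = {}
Applying B8's transfer function to that IN value gives OUT[B8] (row B8 above).

Answer: {a+b}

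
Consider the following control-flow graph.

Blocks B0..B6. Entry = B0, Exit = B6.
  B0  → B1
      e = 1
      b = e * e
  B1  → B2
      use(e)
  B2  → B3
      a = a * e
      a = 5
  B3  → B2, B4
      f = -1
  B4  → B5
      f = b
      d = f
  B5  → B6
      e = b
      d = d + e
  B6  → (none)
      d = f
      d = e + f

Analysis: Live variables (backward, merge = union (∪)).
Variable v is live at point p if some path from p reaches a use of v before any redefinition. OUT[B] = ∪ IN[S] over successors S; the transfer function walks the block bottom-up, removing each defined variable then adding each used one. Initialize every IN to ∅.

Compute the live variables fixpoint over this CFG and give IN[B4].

Per-block solution:
  B0:  IN={a}  OUT={a, b, e}
  B1:  IN={a, b, e}  OUT={a, b, e}
  B2:  IN={a, b, e}  OUT={a, b, e}
  B3:  IN={a, b, e}  OUT={a, b, e}
  B4:  IN={b}  OUT={b, d, f}
  B5:  IN={b, d, f}  OUT={e, f}
  B6:  IN={e, f}  OUT={}

Merge at B4: OUT[B4] = IN[B5] = {b, d, f}
Applying B4's transfer function to that OUT value gives IN[B4] (row B4 above).

Answer: {b}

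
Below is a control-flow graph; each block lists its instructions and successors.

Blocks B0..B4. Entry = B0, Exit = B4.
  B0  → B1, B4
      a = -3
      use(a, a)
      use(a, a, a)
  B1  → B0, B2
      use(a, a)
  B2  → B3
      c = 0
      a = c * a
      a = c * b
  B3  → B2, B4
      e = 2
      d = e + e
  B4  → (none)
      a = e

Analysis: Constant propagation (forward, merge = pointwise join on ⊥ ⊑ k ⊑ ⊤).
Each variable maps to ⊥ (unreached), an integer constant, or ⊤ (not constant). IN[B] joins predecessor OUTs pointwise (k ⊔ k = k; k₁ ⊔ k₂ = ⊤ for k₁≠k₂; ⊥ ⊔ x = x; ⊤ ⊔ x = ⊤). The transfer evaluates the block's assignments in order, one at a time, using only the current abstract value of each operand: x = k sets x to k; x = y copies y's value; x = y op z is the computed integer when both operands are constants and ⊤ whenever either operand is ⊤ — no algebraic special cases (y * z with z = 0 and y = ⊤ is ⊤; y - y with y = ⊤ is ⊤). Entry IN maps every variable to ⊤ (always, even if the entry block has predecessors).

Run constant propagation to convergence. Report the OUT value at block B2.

Converged values:
  B0:   IN=(all ⊤)   OUT={a:-3; rest ⊤}
  B1:   IN={a:-3; rest ⊤}   OUT={a:-3; rest ⊤}
  B2:   IN=(all ⊤)   OUT={c:0; rest ⊤}
  B3:   IN={c:0; rest ⊤}   OUT={c:0, d:4, e:2; rest ⊤}
  B4:   IN=(all ⊤)   OUT=(all ⊤)

Merge at B2: IN[B2] = OUT[B1] ⊔ OUT[B3] = {a: ⊤, b: ⊤, c: ⊤, d: ⊤, e: ⊤, f: ⊤}
Applying B2's transfer function to that IN value gives OUT[B2] (row B2 above).

Answer: {a: ⊤, b: ⊤, c: 0, d: ⊤, e: ⊤, f: ⊤}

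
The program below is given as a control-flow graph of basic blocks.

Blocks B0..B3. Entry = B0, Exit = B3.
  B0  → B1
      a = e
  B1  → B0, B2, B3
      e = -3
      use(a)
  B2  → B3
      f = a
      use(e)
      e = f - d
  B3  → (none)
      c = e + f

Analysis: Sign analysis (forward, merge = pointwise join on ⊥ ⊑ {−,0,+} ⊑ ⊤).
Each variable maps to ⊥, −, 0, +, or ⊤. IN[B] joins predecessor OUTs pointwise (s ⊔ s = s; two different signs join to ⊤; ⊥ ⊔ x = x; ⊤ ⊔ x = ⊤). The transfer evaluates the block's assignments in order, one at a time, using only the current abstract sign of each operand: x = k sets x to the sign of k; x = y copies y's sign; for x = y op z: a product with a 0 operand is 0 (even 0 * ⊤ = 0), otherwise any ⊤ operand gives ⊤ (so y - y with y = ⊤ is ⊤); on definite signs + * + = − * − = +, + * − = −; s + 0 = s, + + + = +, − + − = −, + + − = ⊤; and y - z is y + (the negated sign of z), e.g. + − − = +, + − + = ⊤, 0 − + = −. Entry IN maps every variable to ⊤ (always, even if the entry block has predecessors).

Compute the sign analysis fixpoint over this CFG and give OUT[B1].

Per-block solution:
  B0:   IN=(all ⊤)   OUT=(all ⊤)
  B1:   IN=(all ⊤)   OUT={e:-; rest ⊤}
  B2:   IN={e:-; rest ⊤}   OUT=(all ⊤)
  B3:   IN=(all ⊤)   OUT=(all ⊤)

Merge at B1: IN[B1] = OUT[B0] = {a: ⊤, b: ⊤, c: ⊤, d: ⊤, e: ⊤, f: ⊤}
Applying B1's transfer function to that IN value gives OUT[B1] (row B1 above).

Answer: {a: ⊤, b: ⊤, c: ⊤, d: ⊤, e: -, f: ⊤}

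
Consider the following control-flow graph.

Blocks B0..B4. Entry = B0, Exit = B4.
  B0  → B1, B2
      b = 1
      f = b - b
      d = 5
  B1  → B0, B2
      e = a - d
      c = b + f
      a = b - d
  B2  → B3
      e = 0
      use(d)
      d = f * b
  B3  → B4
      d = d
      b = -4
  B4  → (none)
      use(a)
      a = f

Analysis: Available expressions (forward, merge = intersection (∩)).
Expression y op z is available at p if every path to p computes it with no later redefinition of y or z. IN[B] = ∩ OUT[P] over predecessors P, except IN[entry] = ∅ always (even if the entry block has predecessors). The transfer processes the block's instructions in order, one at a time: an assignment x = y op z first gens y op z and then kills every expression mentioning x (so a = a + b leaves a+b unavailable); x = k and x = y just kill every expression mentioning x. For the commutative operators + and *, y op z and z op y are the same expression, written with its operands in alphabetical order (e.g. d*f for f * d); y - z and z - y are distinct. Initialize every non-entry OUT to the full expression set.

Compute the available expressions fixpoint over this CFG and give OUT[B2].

Converged values:
  B0:   IN={}   OUT={b-b}
  B1:   IN={b-b}   OUT={b+f, b-b, b-d}
  B2:   IN={b-b}   OUT={b*f, b-b}
  B3:   IN={b*f, b-b}   OUT={}
  B4:   IN={}   OUT={}

Merge at B2: IN[B2] = OUT[B0] ∩ OUT[B1] = {b-b}
Applying B2's transfer function to that IN value gives OUT[B2] (row B2 above).

Answer: {b*f, b-b}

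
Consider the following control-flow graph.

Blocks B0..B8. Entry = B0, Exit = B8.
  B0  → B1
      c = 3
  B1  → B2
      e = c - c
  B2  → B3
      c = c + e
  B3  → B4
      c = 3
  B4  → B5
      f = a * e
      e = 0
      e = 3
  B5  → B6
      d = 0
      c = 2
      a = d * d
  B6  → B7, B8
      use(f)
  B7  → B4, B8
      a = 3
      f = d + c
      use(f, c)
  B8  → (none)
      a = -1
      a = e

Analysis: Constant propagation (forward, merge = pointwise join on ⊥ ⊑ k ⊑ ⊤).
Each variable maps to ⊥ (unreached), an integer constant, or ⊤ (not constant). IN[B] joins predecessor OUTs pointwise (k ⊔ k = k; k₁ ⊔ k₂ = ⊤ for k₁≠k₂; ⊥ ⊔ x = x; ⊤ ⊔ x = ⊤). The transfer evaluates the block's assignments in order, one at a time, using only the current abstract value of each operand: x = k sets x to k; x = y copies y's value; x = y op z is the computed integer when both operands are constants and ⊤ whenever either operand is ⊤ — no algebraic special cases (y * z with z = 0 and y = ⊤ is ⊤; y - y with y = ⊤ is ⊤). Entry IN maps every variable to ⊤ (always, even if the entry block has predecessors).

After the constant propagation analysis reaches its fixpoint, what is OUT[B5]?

Per-block solution:
  B0: | IN=(all ⊤) | OUT={c:3; rest ⊤}
  B1: | IN={c:3; rest ⊤} | OUT={c:3, e:0; rest ⊤}
  B2: | IN={c:3, e:0; rest ⊤} | OUT={c:3, e:0; rest ⊤}
  B3: | IN={c:3, e:0; rest ⊤} | OUT={c:3, e:0; rest ⊤}
  B4: | IN=(all ⊤) | OUT={e:3; rest ⊤}
  B5: | IN={e:3; rest ⊤} | OUT={a:0, c:2, d:0, e:3; rest ⊤}
  B6: | IN={a:0, c:2, d:0, e:3; rest ⊤} | OUT={a:0, c:2, d:0, e:3; rest ⊤}
  B7: | IN={a:0, c:2, d:0, e:3; rest ⊤} | OUT={a:3, c:2, d:0, e:3, f:2; rest ⊤}
  B8: | IN={c:2, d:0, e:3; rest ⊤} | OUT={a:3, c:2, d:0, e:3; rest ⊤}

Merge at B5: IN[B5] = OUT[B4] = {a: ⊤, b: ⊤, c: ⊤, d: ⊤, e: 3, f: ⊤}
Applying B5's transfer function to that IN value gives OUT[B5] (row B5 above).

Answer: {a: 0, b: ⊤, c: 2, d: 0, e: 3, f: ⊤}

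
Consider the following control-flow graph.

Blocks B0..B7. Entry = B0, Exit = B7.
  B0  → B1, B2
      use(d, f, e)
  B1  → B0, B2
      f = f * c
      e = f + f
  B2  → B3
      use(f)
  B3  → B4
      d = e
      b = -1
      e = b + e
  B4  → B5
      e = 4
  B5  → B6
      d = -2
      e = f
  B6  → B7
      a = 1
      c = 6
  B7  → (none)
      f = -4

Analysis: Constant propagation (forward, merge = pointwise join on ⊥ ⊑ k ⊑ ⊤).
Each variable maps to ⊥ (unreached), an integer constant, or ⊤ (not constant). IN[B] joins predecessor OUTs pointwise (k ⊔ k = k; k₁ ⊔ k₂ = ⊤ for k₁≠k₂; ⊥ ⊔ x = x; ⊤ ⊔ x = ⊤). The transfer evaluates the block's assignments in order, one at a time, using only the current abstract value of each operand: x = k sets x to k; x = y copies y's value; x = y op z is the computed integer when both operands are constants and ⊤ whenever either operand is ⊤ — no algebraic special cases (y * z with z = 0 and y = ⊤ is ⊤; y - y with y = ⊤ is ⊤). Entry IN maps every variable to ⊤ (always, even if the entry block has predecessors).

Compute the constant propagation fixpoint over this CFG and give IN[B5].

Answer: {a: ⊤, b: -1, c: ⊤, d: ⊤, e: 4, f: ⊤}

Derivation:
Fixpoint table:
  B0:  IN=(all ⊤)  OUT=(all ⊤)
  B1:  IN=(all ⊤)  OUT=(all ⊤)
  B2:  IN=(all ⊤)  OUT=(all ⊤)
  B3:  IN=(all ⊤)  OUT={b:-1; rest ⊤}
  B4:  IN={b:-1; rest ⊤}  OUT={b:-1, e:4; rest ⊤}
  B5:  IN={b:-1, e:4; rest ⊤}  OUT={b:-1, d:-2; rest ⊤}
  B6:  IN={b:-1, d:-2; rest ⊤}  OUT={a:1, b:-1, c:6, d:-2; rest ⊤}
  B7:  IN={a:1, b:-1, c:6, d:-2; rest ⊤}  OUT={a:1, b:-1, c:6, d:-2, f:-4; rest ⊤}

Merge at B5: IN[B5] = OUT[B4] = {a: ⊤, b: -1, c: ⊤, d: ⊤, e: 4, f: ⊤}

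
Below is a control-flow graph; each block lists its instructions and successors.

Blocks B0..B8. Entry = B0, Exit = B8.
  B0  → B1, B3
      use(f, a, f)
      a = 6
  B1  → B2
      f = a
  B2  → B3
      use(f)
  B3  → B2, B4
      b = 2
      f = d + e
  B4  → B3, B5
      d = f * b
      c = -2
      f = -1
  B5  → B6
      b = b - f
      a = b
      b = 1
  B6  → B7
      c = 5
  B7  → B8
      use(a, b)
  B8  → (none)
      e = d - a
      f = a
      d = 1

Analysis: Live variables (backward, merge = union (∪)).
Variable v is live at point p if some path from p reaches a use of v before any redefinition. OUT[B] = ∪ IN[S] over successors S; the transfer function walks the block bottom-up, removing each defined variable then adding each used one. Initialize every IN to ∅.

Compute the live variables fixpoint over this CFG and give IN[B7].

Answer: {a, b, d}

Derivation:
Fixpoint table:
  B0:   IN={a, d, e, f}   OUT={a, d, e}
  B1:   IN={a, d, e}   OUT={d, e, f}
  B2:   IN={d, e, f}   OUT={d, e}
  B3:   IN={d, e}   OUT={b, d, e, f}
  B4:   IN={b, e, f}   OUT={b, d, e, f}
  B5:   IN={b, d, f}   OUT={a, b, d}
  B6:   IN={a, b, d}   OUT={a, b, d}
  B7:   IN={a, b, d}   OUT={a, d}
  B8:   IN={a, d}   OUT={}

Merge at B7: OUT[B7] = IN[B8] = {a, d}
Applying B7's transfer function to that OUT value gives IN[B7] (row B7 above).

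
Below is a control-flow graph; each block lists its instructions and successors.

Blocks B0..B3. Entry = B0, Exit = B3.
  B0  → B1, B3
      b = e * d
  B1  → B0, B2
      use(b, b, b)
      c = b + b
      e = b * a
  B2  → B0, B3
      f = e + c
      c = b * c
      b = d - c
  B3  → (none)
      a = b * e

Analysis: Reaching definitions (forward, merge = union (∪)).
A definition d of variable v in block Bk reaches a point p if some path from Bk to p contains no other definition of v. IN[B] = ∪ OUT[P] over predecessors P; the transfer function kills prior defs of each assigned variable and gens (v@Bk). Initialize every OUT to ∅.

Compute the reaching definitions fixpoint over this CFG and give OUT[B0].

Fixpoint table:
  B0:  IN={b@B0, b@B2, c@B1, c@B2, e@B1, f@B2}  OUT={b@B0, c@B1, c@B2, e@B1, f@B2}
  B1:  IN={b@B0, c@B1, c@B2, e@B1, f@B2}  OUT={b@B0, c@B1, e@B1, f@B2}
  B2:  IN={b@B0, c@B1, e@B1, f@B2}  OUT={b@B2, c@B2, e@B1, f@B2}
  B3:  IN={b@B0, b@B2, c@B1, c@B2, e@B1, f@B2}  OUT={a@B3, b@B0, b@B2, c@B1, c@B2, e@B1, f@B2}

Merge at B0 (entry node, so the boundary value {} is joined with the incoming edge(s)): IN[B0] = {} ⊔ OUT[B1] ⊔ OUT[B2] = {b@B0, b@B2, c@B1, c@B2, e@B1, f@B2}
Applying B0's transfer function to that IN value gives OUT[B0] (row B0 above).

Answer: {b@B0, c@B1, c@B2, e@B1, f@B2}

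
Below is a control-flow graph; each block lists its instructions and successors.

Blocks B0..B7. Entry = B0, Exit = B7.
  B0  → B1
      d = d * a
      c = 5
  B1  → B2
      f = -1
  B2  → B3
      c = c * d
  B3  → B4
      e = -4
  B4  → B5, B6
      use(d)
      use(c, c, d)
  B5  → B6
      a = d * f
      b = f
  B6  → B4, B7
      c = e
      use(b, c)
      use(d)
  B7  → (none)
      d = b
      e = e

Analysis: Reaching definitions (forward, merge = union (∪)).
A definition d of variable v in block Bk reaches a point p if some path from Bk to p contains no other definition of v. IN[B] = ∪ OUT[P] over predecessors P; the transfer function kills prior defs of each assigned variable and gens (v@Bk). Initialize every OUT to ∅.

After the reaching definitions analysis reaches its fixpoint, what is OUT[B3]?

Fixpoint table:
  B0:  IN={}  OUT={c@B0, d@B0}
  B1:  IN={c@B0, d@B0}  OUT={c@B0, d@B0, f@B1}
  B2:  IN={c@B0, d@B0, f@B1}  OUT={c@B2, d@B0, f@B1}
  B3:  IN={c@B2, d@B0, f@B1}  OUT={c@B2, d@B0, e@B3, f@B1}
  B4:  IN={a@B5, b@B5, c@B2, c@B6, d@B0, e@B3, f@B1}  OUT={a@B5, b@B5, c@B2, c@B6, d@B0, e@B3, f@B1}
  B5:  IN={a@B5, b@B5, c@B2, c@B6, d@B0, e@B3, f@B1}  OUT={a@B5, b@B5, c@B2, c@B6, d@B0, e@B3, f@B1}
  B6:  IN={a@B5, b@B5, c@B2, c@B6, d@B0, e@B3, f@B1}  OUT={a@B5, b@B5, c@B6, d@B0, e@B3, f@B1}
  B7:  IN={a@B5, b@B5, c@B6, d@B0, e@B3, f@B1}  OUT={a@B5, b@B5, c@B6, d@B7, e@B7, f@B1}

Merge at B3: IN[B3] = OUT[B2] = {c@B2, d@B0, f@B1}
Applying B3's transfer function to that IN value gives OUT[B3] (row B3 above).

Answer: {c@B2, d@B0, e@B3, f@B1}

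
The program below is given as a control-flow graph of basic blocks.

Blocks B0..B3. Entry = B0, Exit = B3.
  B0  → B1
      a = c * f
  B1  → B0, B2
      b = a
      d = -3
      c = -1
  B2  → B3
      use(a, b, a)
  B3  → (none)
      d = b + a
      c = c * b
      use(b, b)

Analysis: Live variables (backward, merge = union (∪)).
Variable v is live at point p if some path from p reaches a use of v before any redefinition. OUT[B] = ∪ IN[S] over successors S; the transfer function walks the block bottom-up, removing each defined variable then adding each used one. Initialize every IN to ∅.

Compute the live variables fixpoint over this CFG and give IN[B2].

Answer: {a, b, c}

Working:
Fixpoint table:
  B0:  IN={c, f}  OUT={a, f}
  B1:  IN={a, f}  OUT={a, b, c, f}
  B2:  IN={a, b, c}  OUT={a, b, c}
  B3:  IN={a, b, c}  OUT={}

Merge at B2: OUT[B2] = IN[B3] = {a, b, c}
Applying B2's transfer function to that OUT value gives IN[B2] (row B2 above).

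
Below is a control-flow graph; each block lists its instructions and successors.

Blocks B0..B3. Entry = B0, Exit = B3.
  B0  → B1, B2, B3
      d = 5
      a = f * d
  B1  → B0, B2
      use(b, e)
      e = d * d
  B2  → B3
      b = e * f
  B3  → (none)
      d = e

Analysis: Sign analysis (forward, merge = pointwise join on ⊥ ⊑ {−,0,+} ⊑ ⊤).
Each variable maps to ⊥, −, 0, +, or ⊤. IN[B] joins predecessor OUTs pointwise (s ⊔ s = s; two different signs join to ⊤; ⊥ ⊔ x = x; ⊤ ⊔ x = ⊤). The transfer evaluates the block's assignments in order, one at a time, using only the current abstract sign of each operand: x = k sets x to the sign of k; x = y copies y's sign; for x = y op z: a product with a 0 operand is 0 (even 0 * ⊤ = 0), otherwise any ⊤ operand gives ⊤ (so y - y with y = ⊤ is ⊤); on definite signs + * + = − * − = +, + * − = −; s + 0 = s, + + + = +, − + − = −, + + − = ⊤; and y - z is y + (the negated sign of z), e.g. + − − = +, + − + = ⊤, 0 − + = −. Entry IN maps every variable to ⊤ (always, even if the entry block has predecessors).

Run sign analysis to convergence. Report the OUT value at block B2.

Fixpoint table:
  B0: | IN=(all ⊤) | OUT={d:+; rest ⊤}
  B1: | IN={d:+; rest ⊤} | OUT={d:+, e:+; rest ⊤}
  B2: | IN={d:+; rest ⊤} | OUT={d:+; rest ⊤}
  B3: | IN={d:+; rest ⊤} | OUT=(all ⊤)

Merge at B2: IN[B2] = OUT[B0] ⊔ OUT[B1] = {a: ⊤, b: ⊤, c: ⊤, d: +, e: ⊤, f: ⊤}
Applying B2's transfer function to that IN value gives OUT[B2] (row B2 above).

Answer: {a: ⊤, b: ⊤, c: ⊤, d: +, e: ⊤, f: ⊤}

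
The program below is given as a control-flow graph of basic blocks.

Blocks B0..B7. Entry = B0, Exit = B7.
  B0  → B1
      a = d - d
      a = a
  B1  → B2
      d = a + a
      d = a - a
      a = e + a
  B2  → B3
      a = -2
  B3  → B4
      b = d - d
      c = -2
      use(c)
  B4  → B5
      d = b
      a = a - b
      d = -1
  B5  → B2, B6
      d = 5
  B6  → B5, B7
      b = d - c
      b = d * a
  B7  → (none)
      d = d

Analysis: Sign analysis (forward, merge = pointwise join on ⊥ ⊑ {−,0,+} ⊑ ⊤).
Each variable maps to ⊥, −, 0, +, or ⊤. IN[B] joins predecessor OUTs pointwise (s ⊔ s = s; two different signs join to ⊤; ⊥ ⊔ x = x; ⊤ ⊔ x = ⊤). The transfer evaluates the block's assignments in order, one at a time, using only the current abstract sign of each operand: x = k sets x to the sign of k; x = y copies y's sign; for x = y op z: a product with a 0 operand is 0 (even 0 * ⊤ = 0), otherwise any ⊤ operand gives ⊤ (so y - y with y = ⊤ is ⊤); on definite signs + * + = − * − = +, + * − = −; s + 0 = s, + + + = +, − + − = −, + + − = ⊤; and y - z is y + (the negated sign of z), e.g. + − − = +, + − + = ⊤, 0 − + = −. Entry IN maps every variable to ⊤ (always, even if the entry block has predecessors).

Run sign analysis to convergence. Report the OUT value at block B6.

Answer: {a: ⊤, b: ⊤, c: -, d: +, e: ⊤, f: ⊤}

Derivation:
Fixpoint table:
  B0: | IN=(all ⊤) | OUT=(all ⊤)
  B1: | IN=(all ⊤) | OUT=(all ⊤)
  B2: | IN=(all ⊤) | OUT={a:-; rest ⊤}
  B3: | IN={a:-; rest ⊤} | OUT={a:-, c:-; rest ⊤}
  B4: | IN={a:-, c:-; rest ⊤} | OUT={c:-, d:-; rest ⊤}
  B5: | IN={c:-; rest ⊤} | OUT={c:-, d:+; rest ⊤}
  B6: | IN={c:-, d:+; rest ⊤} | OUT={c:-, d:+; rest ⊤}
  B7: | IN={c:-, d:+; rest ⊤} | OUT={c:-, d:+; rest ⊤}

Merge at B6: IN[B6] = OUT[B5] = {a: ⊤, b: ⊤, c: -, d: +, e: ⊤, f: ⊤}
Applying B6's transfer function to that IN value gives OUT[B6] (row B6 above).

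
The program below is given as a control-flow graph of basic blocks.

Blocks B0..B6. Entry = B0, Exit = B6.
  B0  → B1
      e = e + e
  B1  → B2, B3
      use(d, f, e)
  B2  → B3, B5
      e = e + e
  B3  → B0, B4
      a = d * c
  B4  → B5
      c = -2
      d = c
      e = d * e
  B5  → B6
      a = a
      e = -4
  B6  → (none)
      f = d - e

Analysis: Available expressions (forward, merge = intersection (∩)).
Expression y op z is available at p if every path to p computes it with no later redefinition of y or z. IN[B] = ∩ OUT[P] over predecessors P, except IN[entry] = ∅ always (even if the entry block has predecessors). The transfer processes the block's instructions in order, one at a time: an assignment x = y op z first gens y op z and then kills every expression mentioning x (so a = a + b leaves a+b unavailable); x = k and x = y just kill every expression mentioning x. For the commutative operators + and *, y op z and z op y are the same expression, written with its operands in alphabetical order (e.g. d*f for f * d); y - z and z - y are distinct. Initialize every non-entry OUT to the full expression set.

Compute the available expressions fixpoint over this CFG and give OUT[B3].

Per-block solution:
  B0:  IN={}  OUT={}
  B1:  IN={}  OUT={}
  B2:  IN={}  OUT={}
  B3:  IN={}  OUT={c*d}
  B4:  IN={c*d}  OUT={}
  B5:  IN={}  OUT={}
  B6:  IN={}  OUT={d-e}

Merge at B3: IN[B3] = OUT[B1] ∩ OUT[B2] = {}
Applying B3's transfer function to that IN value gives OUT[B3] (row B3 above).

Answer: {c*d}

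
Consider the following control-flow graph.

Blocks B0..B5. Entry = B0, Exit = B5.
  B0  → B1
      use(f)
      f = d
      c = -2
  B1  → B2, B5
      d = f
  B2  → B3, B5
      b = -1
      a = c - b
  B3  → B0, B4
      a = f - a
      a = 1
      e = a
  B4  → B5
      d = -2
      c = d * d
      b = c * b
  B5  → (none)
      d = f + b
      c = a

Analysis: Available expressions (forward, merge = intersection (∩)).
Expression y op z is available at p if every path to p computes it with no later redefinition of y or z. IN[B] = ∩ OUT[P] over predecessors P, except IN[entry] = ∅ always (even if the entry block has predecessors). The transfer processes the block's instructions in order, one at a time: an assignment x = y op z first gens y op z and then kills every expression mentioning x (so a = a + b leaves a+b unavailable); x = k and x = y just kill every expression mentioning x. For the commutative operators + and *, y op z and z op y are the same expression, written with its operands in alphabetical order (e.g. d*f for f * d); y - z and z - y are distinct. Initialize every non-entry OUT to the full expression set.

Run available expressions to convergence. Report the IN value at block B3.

Answer: {c-b}

Trace:
Fixpoint table:
  B0: | IN={} | OUT={}
  B1: | IN={} | OUT={}
  B2: | IN={} | OUT={c-b}
  B3: | IN={c-b} | OUT={c-b}
  B4: | IN={c-b} | OUT={d*d}
  B5: | IN={} | OUT={b+f}

Merge at B3: IN[B3] = OUT[B2] = {c-b}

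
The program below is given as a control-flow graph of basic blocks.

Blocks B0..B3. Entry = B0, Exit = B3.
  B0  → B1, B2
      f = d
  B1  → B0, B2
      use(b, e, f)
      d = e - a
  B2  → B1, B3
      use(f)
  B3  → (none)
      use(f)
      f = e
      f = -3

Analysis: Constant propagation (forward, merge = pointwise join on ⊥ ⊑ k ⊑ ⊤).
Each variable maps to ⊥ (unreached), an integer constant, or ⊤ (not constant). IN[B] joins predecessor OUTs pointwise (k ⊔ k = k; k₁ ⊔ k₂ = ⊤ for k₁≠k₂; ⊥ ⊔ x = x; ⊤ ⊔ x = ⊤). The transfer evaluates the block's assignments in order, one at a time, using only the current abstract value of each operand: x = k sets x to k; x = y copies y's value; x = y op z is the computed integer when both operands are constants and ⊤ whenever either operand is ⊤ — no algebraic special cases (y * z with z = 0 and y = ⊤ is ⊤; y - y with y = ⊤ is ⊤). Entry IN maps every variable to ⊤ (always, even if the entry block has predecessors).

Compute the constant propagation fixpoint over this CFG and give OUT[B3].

Answer: {a: ⊤, b: ⊤, c: ⊤, d: ⊤, e: ⊤, f: -3}

Working:
Converged values:
  B0: | IN=(all ⊤) | OUT=(all ⊤)
  B1: | IN=(all ⊤) | OUT=(all ⊤)
  B2: | IN=(all ⊤) | OUT=(all ⊤)
  B3: | IN=(all ⊤) | OUT={f:-3; rest ⊤}

Merge at B3: IN[B3] = OUT[B2] = {a: ⊤, b: ⊤, c: ⊤, d: ⊤, e: ⊤, f: ⊤}
Applying B3's transfer function to that IN value gives OUT[B3] (row B3 above).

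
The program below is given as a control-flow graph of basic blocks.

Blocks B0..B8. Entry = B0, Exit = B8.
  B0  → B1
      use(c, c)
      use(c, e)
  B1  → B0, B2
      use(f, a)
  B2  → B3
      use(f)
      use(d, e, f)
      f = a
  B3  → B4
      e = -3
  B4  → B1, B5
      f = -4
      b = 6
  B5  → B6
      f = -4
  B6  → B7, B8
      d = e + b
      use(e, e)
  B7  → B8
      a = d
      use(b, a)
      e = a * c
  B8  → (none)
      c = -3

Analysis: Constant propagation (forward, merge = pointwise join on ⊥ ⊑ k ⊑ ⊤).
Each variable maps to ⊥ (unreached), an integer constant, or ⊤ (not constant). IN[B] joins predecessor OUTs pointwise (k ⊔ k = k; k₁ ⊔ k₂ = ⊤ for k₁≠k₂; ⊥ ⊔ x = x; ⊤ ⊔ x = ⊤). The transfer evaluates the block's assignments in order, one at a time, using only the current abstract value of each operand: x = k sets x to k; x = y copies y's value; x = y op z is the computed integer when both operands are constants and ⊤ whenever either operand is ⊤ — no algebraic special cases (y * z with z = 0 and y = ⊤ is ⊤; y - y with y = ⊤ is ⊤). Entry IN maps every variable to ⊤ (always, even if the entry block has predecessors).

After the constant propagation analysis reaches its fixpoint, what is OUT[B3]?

Answer: {a: ⊤, b: ⊤, c: ⊤, d: ⊤, e: -3, f: ⊤}

Derivation:
Per-block solution:
  B0:   IN=(all ⊤)   OUT=(all ⊤)
  B1:   IN=(all ⊤)   OUT=(all ⊤)
  B2:   IN=(all ⊤)   OUT=(all ⊤)
  B3:   IN=(all ⊤)   OUT={e:-3; rest ⊤}
  B4:   IN={e:-3; rest ⊤}   OUT={b:6, e:-3, f:-4; rest ⊤}
  B5:   IN={b:6, e:-3, f:-4; rest ⊤}   OUT={b:6, e:-3, f:-4; rest ⊤}
  B6:   IN={b:6, e:-3, f:-4; rest ⊤}   OUT={b:6, d:3, e:-3, f:-4; rest ⊤}
  B7:   IN={b:6, d:3, e:-3, f:-4; rest ⊤}   OUT={a:3, b:6, d:3, f:-4; rest ⊤}
  B8:   IN={b:6, d:3, f:-4; rest ⊤}   OUT={b:6, c:-3, d:3, f:-4; rest ⊤}

Merge at B3: IN[B3] = OUT[B2] = {a: ⊤, b: ⊤, c: ⊤, d: ⊤, e: ⊤, f: ⊤}
Applying B3's transfer function to that IN value gives OUT[B3] (row B3 above).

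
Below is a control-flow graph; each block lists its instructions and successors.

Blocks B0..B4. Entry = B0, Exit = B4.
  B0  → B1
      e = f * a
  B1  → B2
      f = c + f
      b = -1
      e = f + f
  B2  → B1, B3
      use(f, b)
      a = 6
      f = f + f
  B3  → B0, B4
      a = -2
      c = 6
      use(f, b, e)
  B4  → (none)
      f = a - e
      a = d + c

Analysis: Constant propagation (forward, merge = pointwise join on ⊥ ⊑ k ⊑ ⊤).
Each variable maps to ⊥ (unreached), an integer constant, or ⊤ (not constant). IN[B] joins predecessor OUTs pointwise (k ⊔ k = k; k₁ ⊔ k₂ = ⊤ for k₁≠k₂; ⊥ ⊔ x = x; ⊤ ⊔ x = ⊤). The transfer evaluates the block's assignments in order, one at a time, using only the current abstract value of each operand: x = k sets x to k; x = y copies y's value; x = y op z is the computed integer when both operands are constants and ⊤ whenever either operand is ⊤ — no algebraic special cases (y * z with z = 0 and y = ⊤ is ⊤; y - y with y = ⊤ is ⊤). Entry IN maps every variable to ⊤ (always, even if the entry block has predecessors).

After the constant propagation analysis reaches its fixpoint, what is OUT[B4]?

Answer: {a: ⊤, b: -1, c: 6, d: ⊤, e: ⊤, f: ⊤}

Derivation:
Converged values:
  B0:  IN=(all ⊤)  OUT=(all ⊤)
  B1:  IN=(all ⊤)  OUT={b:-1; rest ⊤}
  B2:  IN={b:-1; rest ⊤}  OUT={a:6, b:-1; rest ⊤}
  B3:  IN={a:6, b:-1; rest ⊤}  OUT={a:-2, b:-1, c:6; rest ⊤}
  B4:  IN={a:-2, b:-1, c:6; rest ⊤}  OUT={b:-1, c:6; rest ⊤}

Merge at B4: IN[B4] = OUT[B3] = {a: -2, b: -1, c: 6, d: ⊤, e: ⊤, f: ⊤}
Applying B4's transfer function to that IN value gives OUT[B4] (row B4 above).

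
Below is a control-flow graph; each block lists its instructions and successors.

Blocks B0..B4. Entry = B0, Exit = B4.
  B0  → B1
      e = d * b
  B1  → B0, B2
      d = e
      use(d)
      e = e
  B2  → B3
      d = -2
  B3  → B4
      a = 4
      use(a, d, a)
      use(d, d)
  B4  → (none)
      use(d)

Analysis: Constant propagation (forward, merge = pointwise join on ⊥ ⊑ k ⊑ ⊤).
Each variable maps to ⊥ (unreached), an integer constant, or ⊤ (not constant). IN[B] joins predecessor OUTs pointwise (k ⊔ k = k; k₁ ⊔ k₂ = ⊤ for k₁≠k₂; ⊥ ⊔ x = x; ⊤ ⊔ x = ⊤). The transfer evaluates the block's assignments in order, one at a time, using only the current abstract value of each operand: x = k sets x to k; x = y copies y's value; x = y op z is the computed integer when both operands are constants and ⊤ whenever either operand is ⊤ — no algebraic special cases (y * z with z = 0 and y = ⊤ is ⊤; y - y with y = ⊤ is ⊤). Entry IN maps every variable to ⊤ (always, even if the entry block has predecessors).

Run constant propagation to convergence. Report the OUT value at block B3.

Answer: {a: 4, b: ⊤, c: ⊤, d: -2, e: ⊤, f: ⊤}

Working:
Converged values:
  B0:   IN=(all ⊤)   OUT=(all ⊤)
  B1:   IN=(all ⊤)   OUT=(all ⊤)
  B2:   IN=(all ⊤)   OUT={d:-2; rest ⊤}
  B3:   IN={d:-2; rest ⊤}   OUT={a:4, d:-2; rest ⊤}
  B4:   IN={a:4, d:-2; rest ⊤}   OUT={a:4, d:-2; rest ⊤}

Merge at B3: IN[B3] = OUT[B2] = {a: ⊤, b: ⊤, c: ⊤, d: -2, e: ⊤, f: ⊤}
Applying B3's transfer function to that IN value gives OUT[B3] (row B3 above).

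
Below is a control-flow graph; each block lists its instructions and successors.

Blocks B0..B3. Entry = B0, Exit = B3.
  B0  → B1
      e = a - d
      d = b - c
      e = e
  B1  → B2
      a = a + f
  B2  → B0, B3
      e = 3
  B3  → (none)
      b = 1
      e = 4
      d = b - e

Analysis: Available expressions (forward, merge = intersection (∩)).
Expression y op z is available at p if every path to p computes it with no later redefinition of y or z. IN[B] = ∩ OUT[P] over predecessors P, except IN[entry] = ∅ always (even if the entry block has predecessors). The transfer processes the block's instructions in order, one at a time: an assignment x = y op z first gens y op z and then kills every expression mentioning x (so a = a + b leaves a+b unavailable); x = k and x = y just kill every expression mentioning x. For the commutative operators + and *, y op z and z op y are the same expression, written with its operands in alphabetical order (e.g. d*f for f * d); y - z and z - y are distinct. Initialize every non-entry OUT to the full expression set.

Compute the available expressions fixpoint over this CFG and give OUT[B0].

Answer: {b-c}

Derivation:
Converged values:
  B0: | IN={} | OUT={b-c}
  B1: | IN={b-c} | OUT={b-c}
  B2: | IN={b-c} | OUT={b-c}
  B3: | IN={b-c} | OUT={b-e}

Merge at B0 (entry node, so the boundary value {} is joined with the incoming edge(s)): IN[B0] = {} ∩ OUT[B2] = {}
Applying B0's transfer function to that IN value gives OUT[B0] (row B0 above).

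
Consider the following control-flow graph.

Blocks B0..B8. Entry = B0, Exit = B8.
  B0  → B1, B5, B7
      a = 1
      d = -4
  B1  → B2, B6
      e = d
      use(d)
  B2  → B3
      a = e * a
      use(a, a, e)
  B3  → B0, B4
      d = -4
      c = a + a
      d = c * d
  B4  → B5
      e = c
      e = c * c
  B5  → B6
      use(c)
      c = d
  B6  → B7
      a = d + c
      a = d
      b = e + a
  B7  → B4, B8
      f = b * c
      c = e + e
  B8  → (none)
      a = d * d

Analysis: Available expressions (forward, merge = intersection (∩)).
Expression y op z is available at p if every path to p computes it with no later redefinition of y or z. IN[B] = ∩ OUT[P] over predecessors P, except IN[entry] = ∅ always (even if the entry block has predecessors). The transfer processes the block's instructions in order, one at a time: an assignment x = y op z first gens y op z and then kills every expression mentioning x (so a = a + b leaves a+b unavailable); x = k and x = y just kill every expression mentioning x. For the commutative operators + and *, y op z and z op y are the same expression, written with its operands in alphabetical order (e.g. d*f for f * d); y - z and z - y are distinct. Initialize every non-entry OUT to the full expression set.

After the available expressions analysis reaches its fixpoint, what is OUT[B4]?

Answer: {c*c}

Derivation:
Per-block solution:
  B0:  IN={}  OUT={}
  B1:  IN={}  OUT={}
  B2:  IN={}  OUT={}
  B3:  IN={}  OUT={a+a}
  B4:  IN={}  OUT={c*c}
  B5:  IN={}  OUT={}
  B6:  IN={}  OUT={a+e, c+d}
  B7:  IN={}  OUT={e+e}
  B8:  IN={e+e}  OUT={d*d, e+e}

Merge at B4: IN[B4] = OUT[B3] ∩ OUT[B7] = {}
Applying B4's transfer function to that IN value gives OUT[B4] (row B4 above).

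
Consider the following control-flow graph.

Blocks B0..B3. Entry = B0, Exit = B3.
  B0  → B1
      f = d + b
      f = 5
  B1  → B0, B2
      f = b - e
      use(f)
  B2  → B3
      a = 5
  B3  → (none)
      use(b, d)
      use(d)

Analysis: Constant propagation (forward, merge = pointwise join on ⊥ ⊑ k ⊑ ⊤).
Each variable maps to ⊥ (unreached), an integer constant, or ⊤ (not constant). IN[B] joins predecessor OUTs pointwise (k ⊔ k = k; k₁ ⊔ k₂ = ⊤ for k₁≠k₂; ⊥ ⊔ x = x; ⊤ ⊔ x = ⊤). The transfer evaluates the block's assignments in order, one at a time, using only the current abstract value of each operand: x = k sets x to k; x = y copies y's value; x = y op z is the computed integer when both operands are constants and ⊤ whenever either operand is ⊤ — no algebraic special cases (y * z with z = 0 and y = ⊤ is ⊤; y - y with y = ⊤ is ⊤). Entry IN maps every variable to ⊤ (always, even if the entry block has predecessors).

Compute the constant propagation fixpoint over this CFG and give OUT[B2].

Per-block solution:
  B0:   IN=(all ⊤)   OUT={f:5; rest ⊤}
  B1:   IN={f:5; rest ⊤}   OUT=(all ⊤)
  B2:   IN=(all ⊤)   OUT={a:5; rest ⊤}
  B3:   IN={a:5; rest ⊤}   OUT={a:5; rest ⊤}

Merge at B2: IN[B2] = OUT[B1] = {a: ⊤, b: ⊤, c: ⊤, d: ⊤, e: ⊤, f: ⊤}
Applying B2's transfer function to that IN value gives OUT[B2] (row B2 above).

Answer: {a: 5, b: ⊤, c: ⊤, d: ⊤, e: ⊤, f: ⊤}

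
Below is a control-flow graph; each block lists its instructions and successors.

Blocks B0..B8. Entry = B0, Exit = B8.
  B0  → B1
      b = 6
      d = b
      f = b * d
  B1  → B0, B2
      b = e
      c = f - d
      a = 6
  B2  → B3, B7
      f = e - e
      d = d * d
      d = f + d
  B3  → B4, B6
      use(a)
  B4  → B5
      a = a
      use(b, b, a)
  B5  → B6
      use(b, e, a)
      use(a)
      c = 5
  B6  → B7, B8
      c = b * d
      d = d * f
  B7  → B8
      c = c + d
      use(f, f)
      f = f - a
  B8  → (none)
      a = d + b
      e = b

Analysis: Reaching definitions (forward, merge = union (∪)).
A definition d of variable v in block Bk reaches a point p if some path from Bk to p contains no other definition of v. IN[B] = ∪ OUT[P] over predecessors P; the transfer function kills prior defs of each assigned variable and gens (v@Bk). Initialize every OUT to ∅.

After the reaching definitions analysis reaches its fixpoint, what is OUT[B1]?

Converged values:
  B0:   IN={a@B1, b@B1, c@B1, d@B0, f@B0}   OUT={a@B1, b@B0, c@B1, d@B0, f@B0}
  B1:   IN={a@B1, b@B0, c@B1, d@B0, f@B0}   OUT={a@B1, b@B1, c@B1, d@B0, f@B0}
  B2:   IN={a@B1, b@B1, c@B1, d@B0, f@B0}   OUT={a@B1, b@B1, c@B1, d@B2, f@B2}
  B3:   IN={a@B1, b@B1, c@B1, d@B2, f@B2}   OUT={a@B1, b@B1, c@B1, d@B2, f@B2}
  B4:   IN={a@B1, b@B1, c@B1, d@B2, f@B2}   OUT={a@B4, b@B1, c@B1, d@B2, f@B2}
  B5:   IN={a@B4, b@B1, c@B1, d@B2, f@B2}   OUT={a@B4, b@B1, c@B5, d@B2, f@B2}
  B6:   IN={a@B1, a@B4, b@B1, c@B1, c@B5, d@B2, f@B2}   OUT={a@B1, a@B4, b@B1, c@B6, d@B6, f@B2}
  B7:   IN={a@B1, a@B4, b@B1, c@B1, c@B6, d@B2, d@B6, f@B2}   OUT={a@B1, a@B4, b@B1, c@B7, d@B2, d@B6, f@B7}
  B8:   IN={a@B1, a@B4, b@B1, c@B6, c@B7, d@B2, d@B6, f@B2, f@B7}   OUT={a@B8, b@B1, c@B6, c@B7, d@B2, d@B6, e@B8, f@B2, f@B7}

Merge at B1: IN[B1] = OUT[B0] = {a@B1, b@B0, c@B1, d@B0, f@B0}
Applying B1's transfer function to that IN value gives OUT[B1] (row B1 above).

Answer: {a@B1, b@B1, c@B1, d@B0, f@B0}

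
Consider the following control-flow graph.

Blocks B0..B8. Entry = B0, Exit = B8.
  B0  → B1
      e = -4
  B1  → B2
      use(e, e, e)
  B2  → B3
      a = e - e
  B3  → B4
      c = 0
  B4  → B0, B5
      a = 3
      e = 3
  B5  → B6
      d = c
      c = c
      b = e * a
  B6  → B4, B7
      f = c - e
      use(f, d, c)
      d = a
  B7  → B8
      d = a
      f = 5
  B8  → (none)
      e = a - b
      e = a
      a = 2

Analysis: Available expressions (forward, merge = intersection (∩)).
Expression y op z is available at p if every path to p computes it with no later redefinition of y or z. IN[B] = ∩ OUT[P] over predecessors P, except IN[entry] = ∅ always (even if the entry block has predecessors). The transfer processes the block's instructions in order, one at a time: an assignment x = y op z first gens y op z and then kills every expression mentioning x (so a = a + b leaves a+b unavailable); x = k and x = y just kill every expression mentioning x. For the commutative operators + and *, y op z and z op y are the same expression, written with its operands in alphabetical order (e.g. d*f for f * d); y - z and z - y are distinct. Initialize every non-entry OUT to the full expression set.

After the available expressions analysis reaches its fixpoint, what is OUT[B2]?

Answer: {e-e}

Working:
Converged values:
  B0: | IN={} | OUT={}
  B1: | IN={} | OUT={}
  B2: | IN={} | OUT={e-e}
  B3: | IN={e-e} | OUT={e-e}
  B4: | IN={} | OUT={}
  B5: | IN={} | OUT={a*e}
  B6: | IN={a*e} | OUT={a*e, c-e}
  B7: | IN={a*e, c-e} | OUT={a*e, c-e}
  B8: | IN={a*e, c-e} | OUT={}

Merge at B2: IN[B2] = OUT[B1] = {}
Applying B2's transfer function to that IN value gives OUT[B2] (row B2 above).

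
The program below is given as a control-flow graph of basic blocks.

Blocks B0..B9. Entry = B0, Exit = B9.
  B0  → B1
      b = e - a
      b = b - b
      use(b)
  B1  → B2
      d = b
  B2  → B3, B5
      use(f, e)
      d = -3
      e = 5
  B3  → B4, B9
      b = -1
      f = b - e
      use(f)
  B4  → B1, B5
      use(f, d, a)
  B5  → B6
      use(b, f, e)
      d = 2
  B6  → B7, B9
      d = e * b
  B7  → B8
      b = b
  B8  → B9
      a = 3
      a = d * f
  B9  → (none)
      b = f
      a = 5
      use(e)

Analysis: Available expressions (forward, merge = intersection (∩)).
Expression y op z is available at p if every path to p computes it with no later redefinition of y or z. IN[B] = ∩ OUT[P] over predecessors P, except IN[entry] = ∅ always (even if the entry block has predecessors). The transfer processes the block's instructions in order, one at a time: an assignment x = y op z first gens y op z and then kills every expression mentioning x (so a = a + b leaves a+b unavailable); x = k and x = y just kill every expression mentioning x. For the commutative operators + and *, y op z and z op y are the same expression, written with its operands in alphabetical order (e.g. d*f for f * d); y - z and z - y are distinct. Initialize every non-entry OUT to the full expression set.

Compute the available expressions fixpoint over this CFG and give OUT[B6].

Answer: {b*e}

Working:
Converged values:
  B0:  IN={}  OUT={e-a}
  B1:  IN={}  OUT={}
  B2:  IN={}  OUT={}
  B3:  IN={}  OUT={b-e}
  B4:  IN={b-e}  OUT={b-e}
  B5:  IN={}  OUT={}
  B6:  IN={}  OUT={b*e}
  B7:  IN={b*e}  OUT={}
  B8:  IN={}  OUT={d*f}
  B9:  IN={}  OUT={}

Merge at B6: IN[B6] = OUT[B5] = {}
Applying B6's transfer function to that IN value gives OUT[B6] (row B6 above).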